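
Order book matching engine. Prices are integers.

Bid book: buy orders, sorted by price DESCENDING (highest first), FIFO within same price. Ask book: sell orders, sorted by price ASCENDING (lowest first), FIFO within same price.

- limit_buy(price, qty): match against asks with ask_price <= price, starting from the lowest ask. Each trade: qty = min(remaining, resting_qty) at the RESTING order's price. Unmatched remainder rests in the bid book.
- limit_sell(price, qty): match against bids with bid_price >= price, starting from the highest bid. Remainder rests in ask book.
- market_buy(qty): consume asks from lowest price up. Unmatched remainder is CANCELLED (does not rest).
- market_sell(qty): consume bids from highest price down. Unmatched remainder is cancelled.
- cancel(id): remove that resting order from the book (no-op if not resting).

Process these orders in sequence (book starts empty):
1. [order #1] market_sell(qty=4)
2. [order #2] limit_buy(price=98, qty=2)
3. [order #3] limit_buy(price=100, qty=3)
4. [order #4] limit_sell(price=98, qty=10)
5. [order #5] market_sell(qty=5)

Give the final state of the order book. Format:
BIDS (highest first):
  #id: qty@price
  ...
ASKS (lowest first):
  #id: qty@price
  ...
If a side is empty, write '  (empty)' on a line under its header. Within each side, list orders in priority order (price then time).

Answer: BIDS (highest first):
  (empty)
ASKS (lowest first):
  #4: 5@98

Derivation:
After op 1 [order #1] market_sell(qty=4): fills=none; bids=[-] asks=[-]
After op 2 [order #2] limit_buy(price=98, qty=2): fills=none; bids=[#2:2@98] asks=[-]
After op 3 [order #3] limit_buy(price=100, qty=3): fills=none; bids=[#3:3@100 #2:2@98] asks=[-]
After op 4 [order #4] limit_sell(price=98, qty=10): fills=#3x#4:3@100 #2x#4:2@98; bids=[-] asks=[#4:5@98]
After op 5 [order #5] market_sell(qty=5): fills=none; bids=[-] asks=[#4:5@98]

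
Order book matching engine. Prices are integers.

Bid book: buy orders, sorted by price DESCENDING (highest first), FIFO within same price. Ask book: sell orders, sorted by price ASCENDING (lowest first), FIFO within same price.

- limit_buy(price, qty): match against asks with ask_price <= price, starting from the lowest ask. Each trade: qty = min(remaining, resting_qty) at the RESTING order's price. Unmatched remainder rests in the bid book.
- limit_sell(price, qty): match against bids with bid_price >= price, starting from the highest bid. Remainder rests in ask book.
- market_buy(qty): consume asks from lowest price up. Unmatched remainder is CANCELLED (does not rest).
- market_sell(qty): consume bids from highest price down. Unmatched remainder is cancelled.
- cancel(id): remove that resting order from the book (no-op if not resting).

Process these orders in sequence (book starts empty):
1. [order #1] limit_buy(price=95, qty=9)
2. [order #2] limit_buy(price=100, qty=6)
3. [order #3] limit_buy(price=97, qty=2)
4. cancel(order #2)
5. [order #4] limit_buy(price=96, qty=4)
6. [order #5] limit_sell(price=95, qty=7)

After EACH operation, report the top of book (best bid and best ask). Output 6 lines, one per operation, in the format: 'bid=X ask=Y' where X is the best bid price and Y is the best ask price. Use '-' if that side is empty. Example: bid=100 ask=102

Answer: bid=95 ask=-
bid=100 ask=-
bid=100 ask=-
bid=97 ask=-
bid=97 ask=-
bid=95 ask=-

Derivation:
After op 1 [order #1] limit_buy(price=95, qty=9): fills=none; bids=[#1:9@95] asks=[-]
After op 2 [order #2] limit_buy(price=100, qty=6): fills=none; bids=[#2:6@100 #1:9@95] asks=[-]
After op 3 [order #3] limit_buy(price=97, qty=2): fills=none; bids=[#2:6@100 #3:2@97 #1:9@95] asks=[-]
After op 4 cancel(order #2): fills=none; bids=[#3:2@97 #1:9@95] asks=[-]
After op 5 [order #4] limit_buy(price=96, qty=4): fills=none; bids=[#3:2@97 #4:4@96 #1:9@95] asks=[-]
After op 6 [order #5] limit_sell(price=95, qty=7): fills=#3x#5:2@97 #4x#5:4@96 #1x#5:1@95; bids=[#1:8@95] asks=[-]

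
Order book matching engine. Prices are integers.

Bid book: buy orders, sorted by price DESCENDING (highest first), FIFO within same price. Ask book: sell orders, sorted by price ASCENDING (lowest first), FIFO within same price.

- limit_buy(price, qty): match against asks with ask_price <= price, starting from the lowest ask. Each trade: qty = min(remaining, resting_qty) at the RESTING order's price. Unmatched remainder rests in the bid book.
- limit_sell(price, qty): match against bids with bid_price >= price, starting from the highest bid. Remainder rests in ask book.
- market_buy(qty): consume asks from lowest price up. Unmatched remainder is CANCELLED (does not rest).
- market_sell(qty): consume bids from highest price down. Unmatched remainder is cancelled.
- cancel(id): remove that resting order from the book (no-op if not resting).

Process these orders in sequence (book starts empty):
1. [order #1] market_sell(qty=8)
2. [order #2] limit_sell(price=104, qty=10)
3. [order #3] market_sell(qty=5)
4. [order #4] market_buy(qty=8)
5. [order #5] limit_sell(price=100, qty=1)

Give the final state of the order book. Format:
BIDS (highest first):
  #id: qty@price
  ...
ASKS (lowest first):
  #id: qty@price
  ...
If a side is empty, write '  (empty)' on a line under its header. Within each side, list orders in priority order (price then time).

Answer: BIDS (highest first):
  (empty)
ASKS (lowest first):
  #5: 1@100
  #2: 2@104

Derivation:
After op 1 [order #1] market_sell(qty=8): fills=none; bids=[-] asks=[-]
After op 2 [order #2] limit_sell(price=104, qty=10): fills=none; bids=[-] asks=[#2:10@104]
After op 3 [order #3] market_sell(qty=5): fills=none; bids=[-] asks=[#2:10@104]
After op 4 [order #4] market_buy(qty=8): fills=#4x#2:8@104; bids=[-] asks=[#2:2@104]
After op 5 [order #5] limit_sell(price=100, qty=1): fills=none; bids=[-] asks=[#5:1@100 #2:2@104]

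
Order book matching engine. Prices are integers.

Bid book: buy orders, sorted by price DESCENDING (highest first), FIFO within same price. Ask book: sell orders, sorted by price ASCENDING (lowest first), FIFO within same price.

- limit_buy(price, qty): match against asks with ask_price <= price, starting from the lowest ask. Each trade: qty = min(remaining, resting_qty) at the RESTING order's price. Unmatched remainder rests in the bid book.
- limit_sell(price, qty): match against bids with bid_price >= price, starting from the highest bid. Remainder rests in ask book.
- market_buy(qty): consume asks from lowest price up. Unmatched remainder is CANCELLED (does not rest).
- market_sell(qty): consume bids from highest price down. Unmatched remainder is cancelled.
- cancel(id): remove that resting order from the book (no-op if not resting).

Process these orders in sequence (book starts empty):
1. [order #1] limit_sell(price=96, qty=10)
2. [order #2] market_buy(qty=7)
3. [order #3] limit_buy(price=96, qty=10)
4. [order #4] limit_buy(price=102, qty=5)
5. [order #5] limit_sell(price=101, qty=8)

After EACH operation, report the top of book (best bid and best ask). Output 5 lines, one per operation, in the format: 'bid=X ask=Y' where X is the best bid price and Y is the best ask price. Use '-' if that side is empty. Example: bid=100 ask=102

After op 1 [order #1] limit_sell(price=96, qty=10): fills=none; bids=[-] asks=[#1:10@96]
After op 2 [order #2] market_buy(qty=7): fills=#2x#1:7@96; bids=[-] asks=[#1:3@96]
After op 3 [order #3] limit_buy(price=96, qty=10): fills=#3x#1:3@96; bids=[#3:7@96] asks=[-]
After op 4 [order #4] limit_buy(price=102, qty=5): fills=none; bids=[#4:5@102 #3:7@96] asks=[-]
After op 5 [order #5] limit_sell(price=101, qty=8): fills=#4x#5:5@102; bids=[#3:7@96] asks=[#5:3@101]

Answer: bid=- ask=96
bid=- ask=96
bid=96 ask=-
bid=102 ask=-
bid=96 ask=101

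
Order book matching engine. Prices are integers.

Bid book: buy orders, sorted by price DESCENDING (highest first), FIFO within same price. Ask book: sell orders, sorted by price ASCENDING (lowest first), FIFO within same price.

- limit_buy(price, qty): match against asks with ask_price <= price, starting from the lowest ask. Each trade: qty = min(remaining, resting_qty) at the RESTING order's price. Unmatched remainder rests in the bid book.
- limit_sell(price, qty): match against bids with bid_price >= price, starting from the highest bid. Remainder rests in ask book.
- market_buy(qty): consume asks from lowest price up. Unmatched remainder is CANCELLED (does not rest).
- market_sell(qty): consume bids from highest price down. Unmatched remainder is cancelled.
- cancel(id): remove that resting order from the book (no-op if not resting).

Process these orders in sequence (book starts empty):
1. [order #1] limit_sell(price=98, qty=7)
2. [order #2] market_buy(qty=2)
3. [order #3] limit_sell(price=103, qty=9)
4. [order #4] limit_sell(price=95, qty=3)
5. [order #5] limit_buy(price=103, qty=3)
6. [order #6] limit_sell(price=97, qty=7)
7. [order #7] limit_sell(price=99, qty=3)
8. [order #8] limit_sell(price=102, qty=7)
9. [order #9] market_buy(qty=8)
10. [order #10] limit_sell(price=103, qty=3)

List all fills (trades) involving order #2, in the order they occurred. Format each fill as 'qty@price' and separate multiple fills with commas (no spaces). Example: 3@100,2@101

Answer: 2@98

Derivation:
After op 1 [order #1] limit_sell(price=98, qty=7): fills=none; bids=[-] asks=[#1:7@98]
After op 2 [order #2] market_buy(qty=2): fills=#2x#1:2@98; bids=[-] asks=[#1:5@98]
After op 3 [order #3] limit_sell(price=103, qty=9): fills=none; bids=[-] asks=[#1:5@98 #3:9@103]
After op 4 [order #4] limit_sell(price=95, qty=3): fills=none; bids=[-] asks=[#4:3@95 #1:5@98 #3:9@103]
After op 5 [order #5] limit_buy(price=103, qty=3): fills=#5x#4:3@95; bids=[-] asks=[#1:5@98 #3:9@103]
After op 6 [order #6] limit_sell(price=97, qty=7): fills=none; bids=[-] asks=[#6:7@97 #1:5@98 #3:9@103]
After op 7 [order #7] limit_sell(price=99, qty=3): fills=none; bids=[-] asks=[#6:7@97 #1:5@98 #7:3@99 #3:9@103]
After op 8 [order #8] limit_sell(price=102, qty=7): fills=none; bids=[-] asks=[#6:7@97 #1:5@98 #7:3@99 #8:7@102 #3:9@103]
After op 9 [order #9] market_buy(qty=8): fills=#9x#6:7@97 #9x#1:1@98; bids=[-] asks=[#1:4@98 #7:3@99 #8:7@102 #3:9@103]
After op 10 [order #10] limit_sell(price=103, qty=3): fills=none; bids=[-] asks=[#1:4@98 #7:3@99 #8:7@102 #3:9@103 #10:3@103]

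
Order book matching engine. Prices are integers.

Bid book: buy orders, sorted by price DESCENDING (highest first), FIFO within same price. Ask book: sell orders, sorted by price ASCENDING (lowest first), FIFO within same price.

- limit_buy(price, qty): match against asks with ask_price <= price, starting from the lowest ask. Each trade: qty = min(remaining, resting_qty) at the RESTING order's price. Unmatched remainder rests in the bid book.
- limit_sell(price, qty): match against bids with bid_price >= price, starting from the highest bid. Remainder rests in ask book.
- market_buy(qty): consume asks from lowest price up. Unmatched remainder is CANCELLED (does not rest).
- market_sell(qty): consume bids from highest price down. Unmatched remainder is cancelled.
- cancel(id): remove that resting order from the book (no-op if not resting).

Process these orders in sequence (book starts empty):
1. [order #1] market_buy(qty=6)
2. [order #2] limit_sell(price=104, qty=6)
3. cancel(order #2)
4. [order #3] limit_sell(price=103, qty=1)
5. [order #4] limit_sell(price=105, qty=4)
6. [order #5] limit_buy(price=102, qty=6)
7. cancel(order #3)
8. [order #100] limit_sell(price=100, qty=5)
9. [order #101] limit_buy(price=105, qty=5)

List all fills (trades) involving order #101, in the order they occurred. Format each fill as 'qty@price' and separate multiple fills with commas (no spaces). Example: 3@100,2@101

Answer: 4@105

Derivation:
After op 1 [order #1] market_buy(qty=6): fills=none; bids=[-] asks=[-]
After op 2 [order #2] limit_sell(price=104, qty=6): fills=none; bids=[-] asks=[#2:6@104]
After op 3 cancel(order #2): fills=none; bids=[-] asks=[-]
After op 4 [order #3] limit_sell(price=103, qty=1): fills=none; bids=[-] asks=[#3:1@103]
After op 5 [order #4] limit_sell(price=105, qty=4): fills=none; bids=[-] asks=[#3:1@103 #4:4@105]
After op 6 [order #5] limit_buy(price=102, qty=6): fills=none; bids=[#5:6@102] asks=[#3:1@103 #4:4@105]
After op 7 cancel(order #3): fills=none; bids=[#5:6@102] asks=[#4:4@105]
After op 8 [order #100] limit_sell(price=100, qty=5): fills=#5x#100:5@102; bids=[#5:1@102] asks=[#4:4@105]
After op 9 [order #101] limit_buy(price=105, qty=5): fills=#101x#4:4@105; bids=[#101:1@105 #5:1@102] asks=[-]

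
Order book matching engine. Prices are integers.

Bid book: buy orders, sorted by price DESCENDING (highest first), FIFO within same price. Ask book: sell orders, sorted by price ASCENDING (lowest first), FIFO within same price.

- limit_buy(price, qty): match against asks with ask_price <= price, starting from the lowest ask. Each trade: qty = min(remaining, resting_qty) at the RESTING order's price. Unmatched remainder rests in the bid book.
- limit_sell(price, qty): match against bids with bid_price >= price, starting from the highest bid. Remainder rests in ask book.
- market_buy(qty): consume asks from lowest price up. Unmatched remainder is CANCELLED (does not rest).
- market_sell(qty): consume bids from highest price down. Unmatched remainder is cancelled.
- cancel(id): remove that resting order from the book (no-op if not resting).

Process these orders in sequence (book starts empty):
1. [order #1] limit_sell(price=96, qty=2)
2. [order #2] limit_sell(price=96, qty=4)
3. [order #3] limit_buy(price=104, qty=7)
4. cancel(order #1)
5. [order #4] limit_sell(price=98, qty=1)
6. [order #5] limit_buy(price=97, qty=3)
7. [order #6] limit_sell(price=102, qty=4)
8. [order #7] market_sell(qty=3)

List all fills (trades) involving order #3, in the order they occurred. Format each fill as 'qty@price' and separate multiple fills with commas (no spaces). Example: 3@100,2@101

After op 1 [order #1] limit_sell(price=96, qty=2): fills=none; bids=[-] asks=[#1:2@96]
After op 2 [order #2] limit_sell(price=96, qty=4): fills=none; bids=[-] asks=[#1:2@96 #2:4@96]
After op 3 [order #3] limit_buy(price=104, qty=7): fills=#3x#1:2@96 #3x#2:4@96; bids=[#3:1@104] asks=[-]
After op 4 cancel(order #1): fills=none; bids=[#3:1@104] asks=[-]
After op 5 [order #4] limit_sell(price=98, qty=1): fills=#3x#4:1@104; bids=[-] asks=[-]
After op 6 [order #5] limit_buy(price=97, qty=3): fills=none; bids=[#5:3@97] asks=[-]
After op 7 [order #6] limit_sell(price=102, qty=4): fills=none; bids=[#5:3@97] asks=[#6:4@102]
After op 8 [order #7] market_sell(qty=3): fills=#5x#7:3@97; bids=[-] asks=[#6:4@102]

Answer: 2@96,4@96,1@104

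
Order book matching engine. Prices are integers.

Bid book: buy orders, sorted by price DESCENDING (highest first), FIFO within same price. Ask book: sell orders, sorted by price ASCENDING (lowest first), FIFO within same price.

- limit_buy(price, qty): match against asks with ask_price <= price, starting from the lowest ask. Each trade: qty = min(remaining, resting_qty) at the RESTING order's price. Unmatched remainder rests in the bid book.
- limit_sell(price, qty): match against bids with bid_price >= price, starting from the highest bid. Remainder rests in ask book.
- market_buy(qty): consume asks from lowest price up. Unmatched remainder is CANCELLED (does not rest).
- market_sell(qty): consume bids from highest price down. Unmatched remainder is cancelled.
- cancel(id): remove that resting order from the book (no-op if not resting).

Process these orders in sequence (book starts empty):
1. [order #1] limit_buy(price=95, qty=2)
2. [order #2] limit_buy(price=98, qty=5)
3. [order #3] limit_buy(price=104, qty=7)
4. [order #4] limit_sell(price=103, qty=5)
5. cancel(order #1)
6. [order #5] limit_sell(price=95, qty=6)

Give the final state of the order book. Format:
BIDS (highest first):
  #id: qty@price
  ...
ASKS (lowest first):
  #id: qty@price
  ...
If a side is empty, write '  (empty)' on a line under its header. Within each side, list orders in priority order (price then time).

Answer: BIDS (highest first):
  #2: 1@98
ASKS (lowest first):
  (empty)

Derivation:
After op 1 [order #1] limit_buy(price=95, qty=2): fills=none; bids=[#1:2@95] asks=[-]
After op 2 [order #2] limit_buy(price=98, qty=5): fills=none; bids=[#2:5@98 #1:2@95] asks=[-]
After op 3 [order #3] limit_buy(price=104, qty=7): fills=none; bids=[#3:7@104 #2:5@98 #1:2@95] asks=[-]
After op 4 [order #4] limit_sell(price=103, qty=5): fills=#3x#4:5@104; bids=[#3:2@104 #2:5@98 #1:2@95] asks=[-]
After op 5 cancel(order #1): fills=none; bids=[#3:2@104 #2:5@98] asks=[-]
After op 6 [order #5] limit_sell(price=95, qty=6): fills=#3x#5:2@104 #2x#5:4@98; bids=[#2:1@98] asks=[-]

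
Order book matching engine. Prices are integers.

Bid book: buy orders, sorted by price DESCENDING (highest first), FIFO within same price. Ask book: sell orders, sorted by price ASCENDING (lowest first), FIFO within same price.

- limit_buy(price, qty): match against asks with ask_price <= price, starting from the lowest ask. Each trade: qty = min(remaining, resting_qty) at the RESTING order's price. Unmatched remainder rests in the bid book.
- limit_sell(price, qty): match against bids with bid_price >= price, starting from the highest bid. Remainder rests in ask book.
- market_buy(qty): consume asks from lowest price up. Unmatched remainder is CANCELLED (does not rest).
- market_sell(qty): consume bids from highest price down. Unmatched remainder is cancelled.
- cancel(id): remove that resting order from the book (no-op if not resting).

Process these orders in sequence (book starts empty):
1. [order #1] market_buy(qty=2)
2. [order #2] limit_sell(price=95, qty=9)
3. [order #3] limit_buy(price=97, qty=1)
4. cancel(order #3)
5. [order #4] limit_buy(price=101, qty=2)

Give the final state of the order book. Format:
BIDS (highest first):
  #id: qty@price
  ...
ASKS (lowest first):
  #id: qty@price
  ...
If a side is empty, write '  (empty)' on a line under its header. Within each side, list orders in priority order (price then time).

After op 1 [order #1] market_buy(qty=2): fills=none; bids=[-] asks=[-]
After op 2 [order #2] limit_sell(price=95, qty=9): fills=none; bids=[-] asks=[#2:9@95]
After op 3 [order #3] limit_buy(price=97, qty=1): fills=#3x#2:1@95; bids=[-] asks=[#2:8@95]
After op 4 cancel(order #3): fills=none; bids=[-] asks=[#2:8@95]
After op 5 [order #4] limit_buy(price=101, qty=2): fills=#4x#2:2@95; bids=[-] asks=[#2:6@95]

Answer: BIDS (highest first):
  (empty)
ASKS (lowest first):
  #2: 6@95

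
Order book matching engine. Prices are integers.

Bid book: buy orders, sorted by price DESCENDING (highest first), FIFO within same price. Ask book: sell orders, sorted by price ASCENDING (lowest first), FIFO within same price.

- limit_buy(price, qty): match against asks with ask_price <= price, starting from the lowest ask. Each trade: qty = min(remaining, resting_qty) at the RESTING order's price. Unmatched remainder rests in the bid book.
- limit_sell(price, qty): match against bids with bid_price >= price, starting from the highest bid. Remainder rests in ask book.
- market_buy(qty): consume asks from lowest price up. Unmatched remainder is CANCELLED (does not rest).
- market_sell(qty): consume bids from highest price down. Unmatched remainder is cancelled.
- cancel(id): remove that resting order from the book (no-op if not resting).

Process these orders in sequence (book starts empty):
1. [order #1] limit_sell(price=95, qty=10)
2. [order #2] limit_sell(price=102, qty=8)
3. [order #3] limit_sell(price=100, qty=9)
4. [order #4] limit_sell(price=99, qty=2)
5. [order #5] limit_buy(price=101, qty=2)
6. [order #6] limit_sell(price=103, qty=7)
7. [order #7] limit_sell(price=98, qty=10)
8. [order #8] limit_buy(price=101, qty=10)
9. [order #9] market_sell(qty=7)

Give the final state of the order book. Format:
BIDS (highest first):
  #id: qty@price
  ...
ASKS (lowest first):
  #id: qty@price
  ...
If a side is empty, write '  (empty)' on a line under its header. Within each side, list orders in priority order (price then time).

Answer: BIDS (highest first):
  (empty)
ASKS (lowest first):
  #7: 8@98
  #4: 2@99
  #3: 9@100
  #2: 8@102
  #6: 7@103

Derivation:
After op 1 [order #1] limit_sell(price=95, qty=10): fills=none; bids=[-] asks=[#1:10@95]
After op 2 [order #2] limit_sell(price=102, qty=8): fills=none; bids=[-] asks=[#1:10@95 #2:8@102]
After op 3 [order #3] limit_sell(price=100, qty=9): fills=none; bids=[-] asks=[#1:10@95 #3:9@100 #2:8@102]
After op 4 [order #4] limit_sell(price=99, qty=2): fills=none; bids=[-] asks=[#1:10@95 #4:2@99 #3:9@100 #2:8@102]
After op 5 [order #5] limit_buy(price=101, qty=2): fills=#5x#1:2@95; bids=[-] asks=[#1:8@95 #4:2@99 #3:9@100 #2:8@102]
After op 6 [order #6] limit_sell(price=103, qty=7): fills=none; bids=[-] asks=[#1:8@95 #4:2@99 #3:9@100 #2:8@102 #6:7@103]
After op 7 [order #7] limit_sell(price=98, qty=10): fills=none; bids=[-] asks=[#1:8@95 #7:10@98 #4:2@99 #3:9@100 #2:8@102 #6:7@103]
After op 8 [order #8] limit_buy(price=101, qty=10): fills=#8x#1:8@95 #8x#7:2@98; bids=[-] asks=[#7:8@98 #4:2@99 #3:9@100 #2:8@102 #6:7@103]
After op 9 [order #9] market_sell(qty=7): fills=none; bids=[-] asks=[#7:8@98 #4:2@99 #3:9@100 #2:8@102 #6:7@103]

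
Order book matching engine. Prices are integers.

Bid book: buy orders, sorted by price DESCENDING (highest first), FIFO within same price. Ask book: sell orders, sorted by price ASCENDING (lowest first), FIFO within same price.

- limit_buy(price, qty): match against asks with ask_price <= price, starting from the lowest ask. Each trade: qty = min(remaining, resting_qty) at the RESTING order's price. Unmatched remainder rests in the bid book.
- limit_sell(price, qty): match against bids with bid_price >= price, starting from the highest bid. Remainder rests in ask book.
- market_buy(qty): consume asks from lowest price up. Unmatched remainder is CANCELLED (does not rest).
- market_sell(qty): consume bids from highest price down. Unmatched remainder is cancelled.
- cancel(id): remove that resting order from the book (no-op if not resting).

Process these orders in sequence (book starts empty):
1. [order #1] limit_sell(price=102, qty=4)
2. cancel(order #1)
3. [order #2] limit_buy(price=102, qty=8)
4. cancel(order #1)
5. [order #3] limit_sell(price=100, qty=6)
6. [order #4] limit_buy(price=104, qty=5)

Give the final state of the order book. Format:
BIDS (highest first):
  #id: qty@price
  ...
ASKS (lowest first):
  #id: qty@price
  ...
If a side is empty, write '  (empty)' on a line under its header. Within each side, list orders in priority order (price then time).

After op 1 [order #1] limit_sell(price=102, qty=4): fills=none; bids=[-] asks=[#1:4@102]
After op 2 cancel(order #1): fills=none; bids=[-] asks=[-]
After op 3 [order #2] limit_buy(price=102, qty=8): fills=none; bids=[#2:8@102] asks=[-]
After op 4 cancel(order #1): fills=none; bids=[#2:8@102] asks=[-]
After op 5 [order #3] limit_sell(price=100, qty=6): fills=#2x#3:6@102; bids=[#2:2@102] asks=[-]
After op 6 [order #4] limit_buy(price=104, qty=5): fills=none; bids=[#4:5@104 #2:2@102] asks=[-]

Answer: BIDS (highest first):
  #4: 5@104
  #2: 2@102
ASKS (lowest first):
  (empty)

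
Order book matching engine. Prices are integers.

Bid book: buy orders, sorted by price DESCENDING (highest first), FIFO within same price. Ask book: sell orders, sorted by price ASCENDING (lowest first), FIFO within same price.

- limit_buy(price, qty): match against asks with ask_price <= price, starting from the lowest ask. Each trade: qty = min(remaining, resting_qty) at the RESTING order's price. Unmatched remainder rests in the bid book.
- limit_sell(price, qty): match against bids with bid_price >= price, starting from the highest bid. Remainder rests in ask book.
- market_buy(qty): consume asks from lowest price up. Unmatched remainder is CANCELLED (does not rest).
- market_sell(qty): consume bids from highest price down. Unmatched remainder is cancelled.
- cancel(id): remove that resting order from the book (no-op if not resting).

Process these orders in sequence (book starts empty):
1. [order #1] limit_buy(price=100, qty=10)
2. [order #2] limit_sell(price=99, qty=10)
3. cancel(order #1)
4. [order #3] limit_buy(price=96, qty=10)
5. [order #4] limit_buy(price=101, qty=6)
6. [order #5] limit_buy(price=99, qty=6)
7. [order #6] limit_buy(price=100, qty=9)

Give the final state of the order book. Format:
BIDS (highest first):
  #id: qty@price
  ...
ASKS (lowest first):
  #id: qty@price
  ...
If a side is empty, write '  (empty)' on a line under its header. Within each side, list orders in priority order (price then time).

After op 1 [order #1] limit_buy(price=100, qty=10): fills=none; bids=[#1:10@100] asks=[-]
After op 2 [order #2] limit_sell(price=99, qty=10): fills=#1x#2:10@100; bids=[-] asks=[-]
After op 3 cancel(order #1): fills=none; bids=[-] asks=[-]
After op 4 [order #3] limit_buy(price=96, qty=10): fills=none; bids=[#3:10@96] asks=[-]
After op 5 [order #4] limit_buy(price=101, qty=6): fills=none; bids=[#4:6@101 #3:10@96] asks=[-]
After op 6 [order #5] limit_buy(price=99, qty=6): fills=none; bids=[#4:6@101 #5:6@99 #3:10@96] asks=[-]
After op 7 [order #6] limit_buy(price=100, qty=9): fills=none; bids=[#4:6@101 #6:9@100 #5:6@99 #3:10@96] asks=[-]

Answer: BIDS (highest first):
  #4: 6@101
  #6: 9@100
  #5: 6@99
  #3: 10@96
ASKS (lowest first):
  (empty)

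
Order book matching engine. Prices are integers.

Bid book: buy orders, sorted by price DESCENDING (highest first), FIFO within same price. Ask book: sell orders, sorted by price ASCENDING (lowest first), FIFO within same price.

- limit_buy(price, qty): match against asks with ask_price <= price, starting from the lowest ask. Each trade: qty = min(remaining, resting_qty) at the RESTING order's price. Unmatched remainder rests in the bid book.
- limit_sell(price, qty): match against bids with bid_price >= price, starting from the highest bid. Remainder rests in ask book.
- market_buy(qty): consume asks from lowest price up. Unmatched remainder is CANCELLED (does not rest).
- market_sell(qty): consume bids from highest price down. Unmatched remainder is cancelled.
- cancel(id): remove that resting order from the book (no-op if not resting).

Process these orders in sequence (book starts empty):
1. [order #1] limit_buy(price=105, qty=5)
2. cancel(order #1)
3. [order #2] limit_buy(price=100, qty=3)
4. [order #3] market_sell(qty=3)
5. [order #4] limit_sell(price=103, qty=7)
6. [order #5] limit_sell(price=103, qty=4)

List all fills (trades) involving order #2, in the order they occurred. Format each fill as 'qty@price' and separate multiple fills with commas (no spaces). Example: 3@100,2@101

After op 1 [order #1] limit_buy(price=105, qty=5): fills=none; bids=[#1:5@105] asks=[-]
After op 2 cancel(order #1): fills=none; bids=[-] asks=[-]
After op 3 [order #2] limit_buy(price=100, qty=3): fills=none; bids=[#2:3@100] asks=[-]
After op 4 [order #3] market_sell(qty=3): fills=#2x#3:3@100; bids=[-] asks=[-]
After op 5 [order #4] limit_sell(price=103, qty=7): fills=none; bids=[-] asks=[#4:7@103]
After op 6 [order #5] limit_sell(price=103, qty=4): fills=none; bids=[-] asks=[#4:7@103 #5:4@103]

Answer: 3@100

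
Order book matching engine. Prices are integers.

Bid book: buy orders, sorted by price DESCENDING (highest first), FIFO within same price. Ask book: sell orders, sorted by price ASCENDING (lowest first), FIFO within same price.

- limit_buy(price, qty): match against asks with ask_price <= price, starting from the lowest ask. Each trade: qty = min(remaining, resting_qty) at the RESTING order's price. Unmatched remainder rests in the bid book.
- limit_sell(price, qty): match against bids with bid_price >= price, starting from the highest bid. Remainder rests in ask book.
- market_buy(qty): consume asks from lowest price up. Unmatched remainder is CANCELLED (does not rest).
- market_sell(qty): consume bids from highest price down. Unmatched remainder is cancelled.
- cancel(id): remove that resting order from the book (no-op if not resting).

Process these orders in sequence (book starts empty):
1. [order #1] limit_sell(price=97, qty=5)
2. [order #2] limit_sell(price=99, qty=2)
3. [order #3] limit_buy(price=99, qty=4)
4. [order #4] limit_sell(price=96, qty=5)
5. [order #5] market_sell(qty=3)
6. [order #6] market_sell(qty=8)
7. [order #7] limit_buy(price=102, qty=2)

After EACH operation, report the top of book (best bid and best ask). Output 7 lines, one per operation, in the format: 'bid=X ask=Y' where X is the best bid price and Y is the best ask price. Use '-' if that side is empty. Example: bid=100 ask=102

Answer: bid=- ask=97
bid=- ask=97
bid=- ask=97
bid=- ask=96
bid=- ask=96
bid=- ask=96
bid=- ask=96

Derivation:
After op 1 [order #1] limit_sell(price=97, qty=5): fills=none; bids=[-] asks=[#1:5@97]
After op 2 [order #2] limit_sell(price=99, qty=2): fills=none; bids=[-] asks=[#1:5@97 #2:2@99]
After op 3 [order #3] limit_buy(price=99, qty=4): fills=#3x#1:4@97; bids=[-] asks=[#1:1@97 #2:2@99]
After op 4 [order #4] limit_sell(price=96, qty=5): fills=none; bids=[-] asks=[#4:5@96 #1:1@97 #2:2@99]
After op 5 [order #5] market_sell(qty=3): fills=none; bids=[-] asks=[#4:5@96 #1:1@97 #2:2@99]
After op 6 [order #6] market_sell(qty=8): fills=none; bids=[-] asks=[#4:5@96 #1:1@97 #2:2@99]
After op 7 [order #7] limit_buy(price=102, qty=2): fills=#7x#4:2@96; bids=[-] asks=[#4:3@96 #1:1@97 #2:2@99]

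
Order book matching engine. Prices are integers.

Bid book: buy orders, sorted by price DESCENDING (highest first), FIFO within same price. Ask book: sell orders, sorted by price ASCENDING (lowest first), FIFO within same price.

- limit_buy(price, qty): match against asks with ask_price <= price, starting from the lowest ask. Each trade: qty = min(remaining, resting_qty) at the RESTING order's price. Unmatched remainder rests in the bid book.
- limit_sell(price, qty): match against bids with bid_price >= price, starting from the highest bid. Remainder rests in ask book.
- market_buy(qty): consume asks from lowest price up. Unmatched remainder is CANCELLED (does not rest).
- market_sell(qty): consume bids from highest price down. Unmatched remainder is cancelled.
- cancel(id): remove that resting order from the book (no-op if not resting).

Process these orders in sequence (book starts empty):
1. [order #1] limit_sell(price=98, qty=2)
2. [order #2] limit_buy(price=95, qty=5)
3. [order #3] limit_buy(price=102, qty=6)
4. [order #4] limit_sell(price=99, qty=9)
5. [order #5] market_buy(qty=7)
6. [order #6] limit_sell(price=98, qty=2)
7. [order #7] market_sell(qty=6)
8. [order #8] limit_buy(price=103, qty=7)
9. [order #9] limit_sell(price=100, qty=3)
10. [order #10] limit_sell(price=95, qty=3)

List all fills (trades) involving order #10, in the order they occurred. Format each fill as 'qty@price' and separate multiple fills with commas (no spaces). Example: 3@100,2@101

After op 1 [order #1] limit_sell(price=98, qty=2): fills=none; bids=[-] asks=[#1:2@98]
After op 2 [order #2] limit_buy(price=95, qty=5): fills=none; bids=[#2:5@95] asks=[#1:2@98]
After op 3 [order #3] limit_buy(price=102, qty=6): fills=#3x#1:2@98; bids=[#3:4@102 #2:5@95] asks=[-]
After op 4 [order #4] limit_sell(price=99, qty=9): fills=#3x#4:4@102; bids=[#2:5@95] asks=[#4:5@99]
After op 5 [order #5] market_buy(qty=7): fills=#5x#4:5@99; bids=[#2:5@95] asks=[-]
After op 6 [order #6] limit_sell(price=98, qty=2): fills=none; bids=[#2:5@95] asks=[#6:2@98]
After op 7 [order #7] market_sell(qty=6): fills=#2x#7:5@95; bids=[-] asks=[#6:2@98]
After op 8 [order #8] limit_buy(price=103, qty=7): fills=#8x#6:2@98; bids=[#8:5@103] asks=[-]
After op 9 [order #9] limit_sell(price=100, qty=3): fills=#8x#9:3@103; bids=[#8:2@103] asks=[-]
After op 10 [order #10] limit_sell(price=95, qty=3): fills=#8x#10:2@103; bids=[-] asks=[#10:1@95]

Answer: 2@103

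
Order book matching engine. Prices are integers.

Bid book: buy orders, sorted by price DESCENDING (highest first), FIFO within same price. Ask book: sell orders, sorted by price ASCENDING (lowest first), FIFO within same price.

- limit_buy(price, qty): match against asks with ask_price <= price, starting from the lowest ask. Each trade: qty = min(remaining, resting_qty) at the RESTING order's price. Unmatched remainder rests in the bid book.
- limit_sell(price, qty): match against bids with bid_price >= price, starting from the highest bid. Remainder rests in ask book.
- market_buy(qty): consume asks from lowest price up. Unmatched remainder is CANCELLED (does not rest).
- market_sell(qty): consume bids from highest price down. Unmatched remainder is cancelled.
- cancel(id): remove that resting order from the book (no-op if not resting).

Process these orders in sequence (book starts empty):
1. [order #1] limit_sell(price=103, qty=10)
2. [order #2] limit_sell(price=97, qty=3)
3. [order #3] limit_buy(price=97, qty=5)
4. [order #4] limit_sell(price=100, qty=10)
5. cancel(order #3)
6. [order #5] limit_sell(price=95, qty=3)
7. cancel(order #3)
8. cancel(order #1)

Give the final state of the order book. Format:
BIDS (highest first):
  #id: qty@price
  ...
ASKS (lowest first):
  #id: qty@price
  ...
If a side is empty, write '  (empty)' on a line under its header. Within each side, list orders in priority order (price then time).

Answer: BIDS (highest first):
  (empty)
ASKS (lowest first):
  #5: 3@95
  #4: 10@100

Derivation:
After op 1 [order #1] limit_sell(price=103, qty=10): fills=none; bids=[-] asks=[#1:10@103]
After op 2 [order #2] limit_sell(price=97, qty=3): fills=none; bids=[-] asks=[#2:3@97 #1:10@103]
After op 3 [order #3] limit_buy(price=97, qty=5): fills=#3x#2:3@97; bids=[#3:2@97] asks=[#1:10@103]
After op 4 [order #4] limit_sell(price=100, qty=10): fills=none; bids=[#3:2@97] asks=[#4:10@100 #1:10@103]
After op 5 cancel(order #3): fills=none; bids=[-] asks=[#4:10@100 #1:10@103]
After op 6 [order #5] limit_sell(price=95, qty=3): fills=none; bids=[-] asks=[#5:3@95 #4:10@100 #1:10@103]
After op 7 cancel(order #3): fills=none; bids=[-] asks=[#5:3@95 #4:10@100 #1:10@103]
After op 8 cancel(order #1): fills=none; bids=[-] asks=[#5:3@95 #4:10@100]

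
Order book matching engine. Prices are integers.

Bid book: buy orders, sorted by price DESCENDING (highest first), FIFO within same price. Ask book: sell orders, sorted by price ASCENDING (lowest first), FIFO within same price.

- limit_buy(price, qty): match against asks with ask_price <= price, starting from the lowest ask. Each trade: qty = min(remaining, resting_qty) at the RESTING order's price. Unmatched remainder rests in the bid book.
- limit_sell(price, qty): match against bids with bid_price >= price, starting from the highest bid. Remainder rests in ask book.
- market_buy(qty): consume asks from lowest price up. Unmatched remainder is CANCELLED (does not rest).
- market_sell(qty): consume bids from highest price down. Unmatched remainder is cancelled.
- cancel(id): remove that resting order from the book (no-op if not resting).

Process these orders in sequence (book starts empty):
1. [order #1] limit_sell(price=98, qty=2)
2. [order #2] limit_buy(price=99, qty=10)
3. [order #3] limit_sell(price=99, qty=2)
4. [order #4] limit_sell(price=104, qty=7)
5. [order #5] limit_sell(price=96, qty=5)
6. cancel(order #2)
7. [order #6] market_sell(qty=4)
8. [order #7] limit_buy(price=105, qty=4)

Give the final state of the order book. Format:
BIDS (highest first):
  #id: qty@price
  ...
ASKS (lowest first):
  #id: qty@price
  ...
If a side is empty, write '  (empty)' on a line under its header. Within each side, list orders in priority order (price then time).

After op 1 [order #1] limit_sell(price=98, qty=2): fills=none; bids=[-] asks=[#1:2@98]
After op 2 [order #2] limit_buy(price=99, qty=10): fills=#2x#1:2@98; bids=[#2:8@99] asks=[-]
After op 3 [order #3] limit_sell(price=99, qty=2): fills=#2x#3:2@99; bids=[#2:6@99] asks=[-]
After op 4 [order #4] limit_sell(price=104, qty=7): fills=none; bids=[#2:6@99] asks=[#4:7@104]
After op 5 [order #5] limit_sell(price=96, qty=5): fills=#2x#5:5@99; bids=[#2:1@99] asks=[#4:7@104]
After op 6 cancel(order #2): fills=none; bids=[-] asks=[#4:7@104]
After op 7 [order #6] market_sell(qty=4): fills=none; bids=[-] asks=[#4:7@104]
After op 8 [order #7] limit_buy(price=105, qty=4): fills=#7x#4:4@104; bids=[-] asks=[#4:3@104]

Answer: BIDS (highest first):
  (empty)
ASKS (lowest first):
  #4: 3@104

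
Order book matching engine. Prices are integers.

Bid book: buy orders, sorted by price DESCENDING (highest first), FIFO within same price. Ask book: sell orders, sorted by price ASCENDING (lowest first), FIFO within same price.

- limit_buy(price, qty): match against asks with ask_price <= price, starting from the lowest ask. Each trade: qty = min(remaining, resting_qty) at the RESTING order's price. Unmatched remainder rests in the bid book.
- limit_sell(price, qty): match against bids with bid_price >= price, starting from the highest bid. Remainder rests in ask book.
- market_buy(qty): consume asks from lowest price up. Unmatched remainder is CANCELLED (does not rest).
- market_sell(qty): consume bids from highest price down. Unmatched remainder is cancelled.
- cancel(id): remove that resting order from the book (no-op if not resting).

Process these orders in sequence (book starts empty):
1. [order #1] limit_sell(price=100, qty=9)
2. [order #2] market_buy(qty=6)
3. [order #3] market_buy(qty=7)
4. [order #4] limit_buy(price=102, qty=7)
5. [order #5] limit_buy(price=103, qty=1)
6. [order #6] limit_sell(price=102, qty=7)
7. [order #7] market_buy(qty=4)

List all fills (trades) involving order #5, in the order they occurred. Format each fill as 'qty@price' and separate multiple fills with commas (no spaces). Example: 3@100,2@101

Answer: 1@103

Derivation:
After op 1 [order #1] limit_sell(price=100, qty=9): fills=none; bids=[-] asks=[#1:9@100]
After op 2 [order #2] market_buy(qty=6): fills=#2x#1:6@100; bids=[-] asks=[#1:3@100]
After op 3 [order #3] market_buy(qty=7): fills=#3x#1:3@100; bids=[-] asks=[-]
After op 4 [order #4] limit_buy(price=102, qty=7): fills=none; bids=[#4:7@102] asks=[-]
After op 5 [order #5] limit_buy(price=103, qty=1): fills=none; bids=[#5:1@103 #4:7@102] asks=[-]
After op 6 [order #6] limit_sell(price=102, qty=7): fills=#5x#6:1@103 #4x#6:6@102; bids=[#4:1@102] asks=[-]
After op 7 [order #7] market_buy(qty=4): fills=none; bids=[#4:1@102] asks=[-]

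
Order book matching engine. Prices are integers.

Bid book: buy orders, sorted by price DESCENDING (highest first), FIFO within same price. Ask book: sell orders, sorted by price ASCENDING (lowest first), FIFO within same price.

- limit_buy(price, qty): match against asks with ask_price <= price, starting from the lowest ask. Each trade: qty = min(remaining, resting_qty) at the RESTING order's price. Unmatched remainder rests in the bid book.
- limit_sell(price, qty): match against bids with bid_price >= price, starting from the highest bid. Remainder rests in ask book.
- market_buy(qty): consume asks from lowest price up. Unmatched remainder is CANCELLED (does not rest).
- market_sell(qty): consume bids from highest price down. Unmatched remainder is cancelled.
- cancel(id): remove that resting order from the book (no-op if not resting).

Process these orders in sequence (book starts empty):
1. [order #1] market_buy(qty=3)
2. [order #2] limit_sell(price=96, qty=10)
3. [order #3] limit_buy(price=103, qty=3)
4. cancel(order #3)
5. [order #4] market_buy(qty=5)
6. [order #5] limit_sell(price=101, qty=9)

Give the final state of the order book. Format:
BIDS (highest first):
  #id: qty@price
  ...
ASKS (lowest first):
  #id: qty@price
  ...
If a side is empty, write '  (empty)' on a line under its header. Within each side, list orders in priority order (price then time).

Answer: BIDS (highest first):
  (empty)
ASKS (lowest first):
  #2: 2@96
  #5: 9@101

Derivation:
After op 1 [order #1] market_buy(qty=3): fills=none; bids=[-] asks=[-]
After op 2 [order #2] limit_sell(price=96, qty=10): fills=none; bids=[-] asks=[#2:10@96]
After op 3 [order #3] limit_buy(price=103, qty=3): fills=#3x#2:3@96; bids=[-] asks=[#2:7@96]
After op 4 cancel(order #3): fills=none; bids=[-] asks=[#2:7@96]
After op 5 [order #4] market_buy(qty=5): fills=#4x#2:5@96; bids=[-] asks=[#2:2@96]
After op 6 [order #5] limit_sell(price=101, qty=9): fills=none; bids=[-] asks=[#2:2@96 #5:9@101]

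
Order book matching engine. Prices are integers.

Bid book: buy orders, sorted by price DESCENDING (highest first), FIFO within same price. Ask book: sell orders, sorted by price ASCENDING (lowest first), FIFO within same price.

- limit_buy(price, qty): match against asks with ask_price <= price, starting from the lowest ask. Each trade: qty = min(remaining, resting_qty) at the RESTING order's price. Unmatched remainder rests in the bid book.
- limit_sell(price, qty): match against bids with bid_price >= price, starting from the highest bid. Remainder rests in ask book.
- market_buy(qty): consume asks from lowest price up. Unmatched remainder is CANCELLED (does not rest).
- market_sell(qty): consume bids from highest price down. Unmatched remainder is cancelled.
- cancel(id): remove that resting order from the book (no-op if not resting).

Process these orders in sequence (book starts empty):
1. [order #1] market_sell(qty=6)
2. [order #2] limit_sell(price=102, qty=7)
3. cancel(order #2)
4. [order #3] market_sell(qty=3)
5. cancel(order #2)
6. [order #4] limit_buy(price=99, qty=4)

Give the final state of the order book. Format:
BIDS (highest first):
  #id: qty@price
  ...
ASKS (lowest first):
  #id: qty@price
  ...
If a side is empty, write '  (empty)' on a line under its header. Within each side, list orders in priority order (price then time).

After op 1 [order #1] market_sell(qty=6): fills=none; bids=[-] asks=[-]
After op 2 [order #2] limit_sell(price=102, qty=7): fills=none; bids=[-] asks=[#2:7@102]
After op 3 cancel(order #2): fills=none; bids=[-] asks=[-]
After op 4 [order #3] market_sell(qty=3): fills=none; bids=[-] asks=[-]
After op 5 cancel(order #2): fills=none; bids=[-] asks=[-]
After op 6 [order #4] limit_buy(price=99, qty=4): fills=none; bids=[#4:4@99] asks=[-]

Answer: BIDS (highest first):
  #4: 4@99
ASKS (lowest first):
  (empty)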